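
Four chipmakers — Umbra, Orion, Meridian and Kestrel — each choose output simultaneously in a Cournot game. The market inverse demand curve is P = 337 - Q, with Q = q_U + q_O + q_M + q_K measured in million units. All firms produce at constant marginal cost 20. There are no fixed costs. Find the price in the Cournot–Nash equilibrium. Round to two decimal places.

Each firm earns π_i = (337 - Q)q_i - 20q_i.
First-order condition (treating rivals' output as given): 317 - 2q_i - Σ_{j≠i} q_j = 0.
By symmetry each firm produces the same amount; substituting Σ_{j≠i} q_j = 3q_i yields q_i = 317/5.
Total output Q = 1268/5, so price P = 337 - 1268/5 = 417/5.

83.40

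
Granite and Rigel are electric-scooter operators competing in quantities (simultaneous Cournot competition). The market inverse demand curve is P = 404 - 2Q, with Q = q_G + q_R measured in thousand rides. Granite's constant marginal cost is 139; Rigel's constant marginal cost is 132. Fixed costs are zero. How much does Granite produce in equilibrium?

43

Granite's profit: π_G = (404 - 2Q)q_G - (139q_G). Setting ∂π_G/∂q_G = 0: 265 - 4q_G - 2(q_R) = 0.
Rigel's profit: π_R = (404 - 2Q)q_R - (132q_R). Setting ∂π_R/∂q_R = 0: 272 - 4q_R - 2(q_G) = 0.
Best responses: q_G = (265 - 2q_R)/4, q_R = (272 - 2q_G)/4.
Solving the pair: q_G = 43, q_R = 93/2.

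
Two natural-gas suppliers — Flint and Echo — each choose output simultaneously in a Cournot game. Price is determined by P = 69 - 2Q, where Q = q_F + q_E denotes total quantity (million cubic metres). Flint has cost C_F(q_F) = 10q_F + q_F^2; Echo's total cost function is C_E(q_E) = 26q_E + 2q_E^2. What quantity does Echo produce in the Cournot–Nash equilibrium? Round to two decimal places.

3.18

Flint's profit: π_F = (69 - 2Q)q_F - (10q_F + q_F²). Setting ∂π_F/∂q_F = 0: 59 - 6q_F - 2(q_E) = 0.
Echo's profit: π_E = (69 - 2Q)q_E - (26q_E + 2q_E²). Setting ∂π_E/∂q_E = 0: 43 - 8q_E - 2(q_F) = 0.
Rearranging gives the reaction functions q_F = (59 - 2q_E)/6 and q_E = (43 - 2q_F)/8.
Solving the pair: q_F = 193/22, q_E = 35/11.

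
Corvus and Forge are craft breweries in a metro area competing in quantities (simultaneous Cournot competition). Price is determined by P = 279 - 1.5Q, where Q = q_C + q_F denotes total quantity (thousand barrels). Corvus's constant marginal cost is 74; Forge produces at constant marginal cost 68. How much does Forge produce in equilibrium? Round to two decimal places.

Corvus's profit: π_C = (279 - 1.5Q)q_C - (74q_C). Setting ∂π_C/∂q_C = 0: 205 - 3q_C - (3/2)(q_F) = 0.
Forge's profit: π_F = (279 - 1.5Q)q_F - (68q_F). Setting ∂π_F/∂q_F = 0: 211 - 3q_F - (3/2)(q_C) = 0.
So q_C = (205 - (3/2)q_F)/3 and q_F = (211 - (3/2)q_C)/3.
Solving the pair: q_C = 398/9, q_F = 434/9.

48.22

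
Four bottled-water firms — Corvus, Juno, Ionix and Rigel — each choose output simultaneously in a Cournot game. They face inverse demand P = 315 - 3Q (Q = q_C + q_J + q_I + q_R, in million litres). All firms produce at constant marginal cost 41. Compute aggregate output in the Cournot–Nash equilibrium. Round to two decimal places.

Each firm earns π_i = (315 - 3Q)q_i - 41q_i.
Setting ∂π_i/∂q_i = 0 with rivals' quantities fixed: 274 - 6q_i - 3·Σ_{j≠i} q_j = 0.
By symmetry each firm produces the same amount; substituting Σ_{j≠i} q_j = 3q_i yields q_i = 274/15.
Total output Q = 274/15 + 274/15 + 274/15 + 274/15 = 1096/15.

73.07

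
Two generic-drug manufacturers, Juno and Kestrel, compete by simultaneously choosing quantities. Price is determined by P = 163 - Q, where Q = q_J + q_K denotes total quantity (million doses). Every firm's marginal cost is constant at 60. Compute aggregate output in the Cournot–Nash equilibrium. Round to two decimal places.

Each firm earns π_i = (163 - Q)q_i - 60q_i.
Setting ∂π_i/∂q_i = 0 with rivals' quantities fixed: 103 - 2q_i - q_j = 0.
By symmetry each firm produces the same amount; substituting q_j = q_i yields q_i = 103/3.
Total output Q = 103/3 + 103/3 = 206/3.

68.67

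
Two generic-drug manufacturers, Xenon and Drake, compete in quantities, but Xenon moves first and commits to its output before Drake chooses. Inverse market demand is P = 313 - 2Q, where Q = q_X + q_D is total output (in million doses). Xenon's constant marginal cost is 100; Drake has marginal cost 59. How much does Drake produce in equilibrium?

The follower Drake best-responds to any q_X: π_D = (313 - 2Q)q_D - 59q_D.
Setting the follower's marginal profit to zero, 254 - 2q_X - 4q_D = 0, i.e. q_D = (254 - 2q_X)/4.
Xenon substitutes q_D(q_X) into its own profit: π_X = q_X(313 - 2q_X - (254 - 2q_X)/2) - 100q_X = (186 - q_X)q_X - 100q_X.
The leader's first-order condition 86 - 2q_X = 0 yields q_X = 43.
Then q_D = (254 - 2·43)/4 = 42.

42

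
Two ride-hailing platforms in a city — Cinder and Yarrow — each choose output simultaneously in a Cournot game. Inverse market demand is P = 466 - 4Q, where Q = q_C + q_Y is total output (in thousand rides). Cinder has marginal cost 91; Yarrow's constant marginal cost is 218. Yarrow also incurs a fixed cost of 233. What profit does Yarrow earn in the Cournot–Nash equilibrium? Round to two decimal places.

173.69

Cinder's profit: π_C = (466 - 4Q)q_C - (91q_C). Setting ∂π_C/∂q_C = 0: 375 - 8q_C - 4(q_Y) = 0.
Yarrow's profit: π_Y = (466 - 4Q)q_Y - (218q_Y). Setting ∂π_Y/∂q_Y = 0: 248 - 8q_Y - 4(q_C) = 0.
Rearranging gives the reaction functions q_C = (375 - 4q_Y)/8 and q_Y = (248 - 4q_C)/8.
Substituting one into the other gives q_C = 251/6 and q_Y = 121/12.
Price P = 466 - 4·(623/12) = 775/3.
Yarrow's profit: (775/3 - 218)·(121/12) - 233 = 173.6944.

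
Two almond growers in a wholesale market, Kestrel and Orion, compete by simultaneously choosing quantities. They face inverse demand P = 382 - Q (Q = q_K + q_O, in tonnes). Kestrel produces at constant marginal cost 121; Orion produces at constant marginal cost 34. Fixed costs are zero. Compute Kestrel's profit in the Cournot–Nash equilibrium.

3364

Kestrel's profit: π_K = (382 - Q)q_K - (121q_K). Setting ∂π_K/∂q_K = 0: 261 - 2q_K - (q_O) = 0.
Orion's first-order condition: 348 - 2q_O - (q_K) = 0.
Best responses: q_K = (261 - q_O)/2, q_O = (348 - q_K)/2.
Solving the pair: q_K = 58, q_O = 145.
Price P = 382 - 203 = 179.
Kestrel's profit: (179 - 121)·58 = 3364.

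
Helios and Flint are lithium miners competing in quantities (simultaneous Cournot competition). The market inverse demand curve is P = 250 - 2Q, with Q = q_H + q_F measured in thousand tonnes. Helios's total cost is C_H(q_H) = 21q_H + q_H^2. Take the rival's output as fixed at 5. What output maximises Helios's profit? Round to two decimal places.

With the rival's output fixed at 5, Helios's profit is π_H = (250 - 2·5 - 2q_H)q_H - (21q_H + q_H²) = (240 - 2q_H)q_H - (21q_H + q_H²).
∂π_H/∂q_H = 219 - 6q_H = 0, so q_H = 73/2.

36.50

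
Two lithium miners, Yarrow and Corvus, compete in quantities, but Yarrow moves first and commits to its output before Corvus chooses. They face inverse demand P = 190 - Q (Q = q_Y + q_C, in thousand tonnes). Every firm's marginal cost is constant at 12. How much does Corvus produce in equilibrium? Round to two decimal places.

The follower Corvus best-responds to any q_Y: π_C = (190 - Q)q_C - 12q_C.
Follower FOC: 178 - q_Y - 2q_C = 0, so q_C(q_Y) = (178 - q_Y)/2.
Yarrow substitutes q_C(q_Y) into its own profit: π_Y = q_Y(190 - q_Y - (178 - q_Y)/2) - 12q_Y = (101 - (1/2)q_Y)q_Y - 12q_Y.
The leader's first-order condition 89 - q_Y = 0 yields q_Y = 89.
Then q_C = (178 - 89)/2 = 89/2.

44.50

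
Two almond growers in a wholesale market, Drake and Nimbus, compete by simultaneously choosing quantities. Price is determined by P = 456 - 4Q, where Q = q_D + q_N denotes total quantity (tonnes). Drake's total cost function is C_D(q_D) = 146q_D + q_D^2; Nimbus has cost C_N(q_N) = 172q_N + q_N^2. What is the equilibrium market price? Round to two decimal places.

Drake's profit: π_D = (456 - 4Q)q_D - (146q_D + q_D²). Setting ∂π_D/∂q_D = 0: 310 - 10q_D - 4(q_N) = 0.
Nimbus's profit: π_N = (456 - 4Q)q_N - (172q_N + q_N²). Setting ∂π_N/∂q_N = 0: 284 - 10q_N - 4(q_D) = 0.
Best responses: q_D = (310 - 4q_N)/10, q_N = (284 - 4q_D)/10.
Solving the pair: q_D = 491/21, q_N = 400/21.
Total output Q = 297/7, so price P = 456 - 4·(297/7) = 286.2857.

286.29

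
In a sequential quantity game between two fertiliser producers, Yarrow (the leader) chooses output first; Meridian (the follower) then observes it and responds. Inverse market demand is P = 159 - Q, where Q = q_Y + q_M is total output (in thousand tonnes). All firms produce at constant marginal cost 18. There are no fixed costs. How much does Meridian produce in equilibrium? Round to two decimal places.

The follower Meridian best-responds to any q_Y: π_M = (159 - Q)q_M - 18q_M.
∂π_M/∂q_M = 141 - q_Y - 2q_M = 0 gives the reaction function q_M = (141 - q_Y)/2.
The leader anticipates this reaction. Substituting into P = 159 - Q gives P = 177/2 - (1/2)q_Y, so π_Y = (177/2 - (1/2)q_Y)q_Y - 18q_Y.
The leader's first-order condition 141/2 - q_Y = 0 yields q_Y = 141/2.
Then q_M = (141 - 141/2)/2 = 141/4.

35.25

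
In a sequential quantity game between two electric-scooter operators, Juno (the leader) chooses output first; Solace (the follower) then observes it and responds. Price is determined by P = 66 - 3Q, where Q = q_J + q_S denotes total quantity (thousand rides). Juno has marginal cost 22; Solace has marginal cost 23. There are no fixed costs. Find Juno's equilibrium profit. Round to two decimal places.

Solve by backward induction. Given q_J, the follower Solace maximises π_S = (66 - 3q_J - 3q_S)q_S - 23q_S.
Setting the follower's marginal profit to zero, 43 - 3q_J - 6q_S = 0, i.e. q_S = (43 - 3q_J)/6.
Juno substitutes q_S(q_J) into its own profit: π_J = q_J(66 - 3q_J - (43 - 3q_J)/2) - 22q_J = (89/2 - (3/2)q_J)q_J - 22q_J.
Maximising: ∂π_J/∂q_J = 45/2 - 3q_J = 0, giving q_J = 15/2.
Then q_S = (43 - 3·(15/2))/6 = 41/12.
Price P = 66 - 3·(131/12) = 133/4.
Juno's profit: (133/4 - 22)·(15/2) = 675/8.

84.38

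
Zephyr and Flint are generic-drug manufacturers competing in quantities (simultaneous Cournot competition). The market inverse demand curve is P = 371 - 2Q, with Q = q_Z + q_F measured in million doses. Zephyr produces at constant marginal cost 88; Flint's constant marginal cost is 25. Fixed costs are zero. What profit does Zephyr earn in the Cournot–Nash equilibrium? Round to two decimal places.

2688.89

Zephyr's profit: π_Z = (371 - 2Q)q_Z - (88q_Z). Setting ∂π_Z/∂q_Z = 0: 283 - 4q_Z - 2(q_F) = 0.
Flint's profit: π_F = (371 - 2Q)q_F - (25q_F). Setting ∂π_F/∂q_F = 0: 346 - 4q_F - 2(q_Z) = 0.
Rearranging gives the reaction functions q_Z = (283 - 2q_F)/4 and q_F = (346 - 2q_Z)/4.
Substituting one into the other gives q_Z = 110/3 and q_F = 409/6.
Price P = 371 - 2·(629/6) = 484/3.
Zephyr's profit: (484/3 - 88)·(110/3) = 2688.8889.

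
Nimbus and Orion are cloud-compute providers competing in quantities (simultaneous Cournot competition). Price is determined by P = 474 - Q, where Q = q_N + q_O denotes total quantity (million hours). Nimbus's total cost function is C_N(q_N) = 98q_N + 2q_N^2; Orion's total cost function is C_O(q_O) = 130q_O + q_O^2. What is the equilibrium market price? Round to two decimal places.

350.17

Nimbus's profit: π_N = (474 - Q)q_N - (98q_N + 2q_N²). Setting ∂π_N/∂q_N = 0: 376 - 6q_N - (q_O) = 0.
Orion's profit: π_O = (474 - Q)q_O - (130q_O + q_O²). Setting ∂π_O/∂q_O = 0: 344 - 4q_O - (q_N) = 0.
Best responses: q_N = (376 - q_O)/6, q_O = (344 - q_N)/4.
Substituting one into the other gives q_N = 1160/23 and q_O = 1688/23.
Total output Q = 123.8261, so price P = 474 - 123.8261 = 350.1739.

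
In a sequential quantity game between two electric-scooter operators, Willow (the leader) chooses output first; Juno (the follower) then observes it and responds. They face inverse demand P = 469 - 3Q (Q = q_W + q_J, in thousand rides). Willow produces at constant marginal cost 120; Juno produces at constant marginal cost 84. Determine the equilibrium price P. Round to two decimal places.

198.25

Solve by backward induction. Given q_W, the follower Juno maximises π_J = (469 - 3q_W - 3q_J)q_J - 84q_J.
Setting the follower's marginal profit to zero, 385 - 3q_W - 6q_J = 0, i.e. q_J = (385 - 3q_W)/6.
The leader anticipates this reaction. Substituting into P = 469 - 3Q gives P = 553/2 - (3/2)q_W, so π_W = (553/2 - (3/2)q_W)q_W - 120q_W.
Leader FOC: 313/2 - 3q_W = 0, so q_W = 313/6.
Then q_J = (385 - 3·(313/6))/6 = 457/12.
Total output Q = 361/4, so price P = 469 - 3·(361/4) = 793/4.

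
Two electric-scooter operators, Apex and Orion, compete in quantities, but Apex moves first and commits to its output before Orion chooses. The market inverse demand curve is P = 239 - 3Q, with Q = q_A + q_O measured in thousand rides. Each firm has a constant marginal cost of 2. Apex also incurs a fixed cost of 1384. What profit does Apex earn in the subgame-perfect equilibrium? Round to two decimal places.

The follower Orion best-responds to any q_A: π_O = (239 - 3Q)q_O - 2q_O.
∂π_O/∂q_O = 237 - 3q_A - 6q_O = 0 gives the reaction function q_O = (237 - 3q_A)/6.
Apex substitutes q_O(q_A) into its own profit: π_A = q_A(239 - 3q_A - (237 - 3q_A)/2) - 2q_A = (241/2 - (3/2)q_A)q_A - 2q_A.
Leader FOC: 237/2 - 3q_A = 0, so q_A = 79/2.
Then q_O = (237 - 3·(79/2))/6 = 79/4.
Price P = 239 - 3·(237/4) = 245/4.
Apex's profit: (245/4 - 2)·(79/2) - 1384 = 956.3750.

956.38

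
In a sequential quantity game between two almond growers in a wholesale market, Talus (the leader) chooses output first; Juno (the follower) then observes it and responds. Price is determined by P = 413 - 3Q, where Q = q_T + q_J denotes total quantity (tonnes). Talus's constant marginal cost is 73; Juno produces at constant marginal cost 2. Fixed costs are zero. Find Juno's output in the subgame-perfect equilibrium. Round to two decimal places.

Solve by backward induction. Given q_T, the follower Juno maximises π_J = (413 - 3q_T - 3q_J)q_J - 2q_J.
Setting the follower's marginal profit to zero, 411 - 3q_T - 6q_J = 0, i.e. q_J = (411 - 3q_T)/6.
Talus substitutes q_J(q_T) into its own profit: π_T = q_T(413 - 3q_T - (411 - 3q_T)/2) - 73q_T = (415/2 - (3/2)q_T)q_T - 73q_T.
The leader's first-order condition 269/2 - 3q_T = 0 yields q_T = 269/6.
Then q_J = (411 - 3·(269/6))/6 = 553/12.

46.08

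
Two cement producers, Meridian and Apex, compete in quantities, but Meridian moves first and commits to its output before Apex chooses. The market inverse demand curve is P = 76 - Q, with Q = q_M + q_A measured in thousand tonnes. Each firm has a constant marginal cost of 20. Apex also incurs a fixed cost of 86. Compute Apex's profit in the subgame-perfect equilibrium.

Solve by backward induction. Given q_M, the follower Apex maximises π_A = (76 - q_M - q_A)q_A - 20q_A.
Follower FOC: 56 - q_M - 2q_A = 0, so q_A(q_M) = (56 - q_M)/2.
The leader anticipates this reaction. Substituting into P = 76 - Q gives P = 48 - (1/2)q_M, so π_M = (48 - (1/2)q_M)q_M - 20q_M.
The leader's first-order condition 28 - q_M = 0 yields q_M = 28.
Then q_A = (56 - 28)/2 = 14.
Price P = 76 - 42 = 34.
Apex's profit: (34 - 20)·14 - 86 = 110.

110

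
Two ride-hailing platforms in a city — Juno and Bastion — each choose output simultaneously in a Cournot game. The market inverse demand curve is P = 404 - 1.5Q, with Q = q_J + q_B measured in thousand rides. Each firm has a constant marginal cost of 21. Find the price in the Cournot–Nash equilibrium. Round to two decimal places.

A representative firm's profit is π_i = q_i(404 - 1.5Q) - 21q_i.
Setting ∂π_i/∂q_i = 0 with rivals' quantities fixed: 383 - 3q_i - (3/2)q_j = 0.
With identical firms every q_j equals q_i, so q_j = q_i and 383 = (9/2)q_i, giving q_i = 766/9.
Total output Q = 1532/9, so price P = 404 - (3/2)·(1532/9) = 446/3.

148.67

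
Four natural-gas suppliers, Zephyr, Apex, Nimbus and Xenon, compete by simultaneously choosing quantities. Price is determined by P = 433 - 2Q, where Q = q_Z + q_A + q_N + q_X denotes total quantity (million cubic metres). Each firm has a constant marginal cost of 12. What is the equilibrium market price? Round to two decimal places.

A representative firm's profit is π_i = q_i(433 - 2Q) - 12q_i.
Setting ∂π_i/∂q_i = 0 with rivals' quantities fixed: 421 - 4q_i - 2·Σ_{j≠i} q_j = 0.
By symmetry each firm produces the same amount; substituting Σ_{j≠i} q_j = 3q_i yields q_i = 421/10.
Total output Q = 842/5, so price P = 433 - 2·(842/5) = 481/5.

96.20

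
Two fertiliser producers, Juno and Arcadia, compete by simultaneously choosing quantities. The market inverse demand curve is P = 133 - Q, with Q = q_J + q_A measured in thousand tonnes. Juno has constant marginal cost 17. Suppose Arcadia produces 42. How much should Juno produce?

37

With the rival's output fixed at 42, Juno's profit is π_J = (133 - 42 - q_J)q_J - (17q_J) = (91 - q_J)q_J - (17q_J).
∂π_J/∂q_J = 74 - 2q_J = 0, so q_J = 37.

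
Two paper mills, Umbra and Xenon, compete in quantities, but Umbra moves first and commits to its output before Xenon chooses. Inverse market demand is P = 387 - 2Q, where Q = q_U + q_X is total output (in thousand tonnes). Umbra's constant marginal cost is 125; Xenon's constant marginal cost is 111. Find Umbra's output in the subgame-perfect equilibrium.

The follower Xenon best-responds to any q_U: π_X = (387 - 2Q)q_X - 111q_X.
Setting the follower's marginal profit to zero, 276 - 2q_U - 4q_X = 0, i.e. q_X = (276 - 2q_U)/4.
Umbra substitutes q_X(q_U) into its own profit: π_U = q_U(387 - 2q_U - (276 - 2q_U)/2) - 125q_U = (249 - q_U)q_U - 125q_U.
Maximising: ∂π_U/∂q_U = 124 - 2q_U = 0, giving q_U = 62.
Then q_X = (276 - 2·62)/4 = 38.

62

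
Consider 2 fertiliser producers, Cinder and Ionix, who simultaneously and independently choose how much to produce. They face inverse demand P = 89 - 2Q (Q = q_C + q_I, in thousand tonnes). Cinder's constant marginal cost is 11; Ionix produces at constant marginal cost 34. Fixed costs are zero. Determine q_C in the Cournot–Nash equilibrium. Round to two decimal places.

Cinder's profit: π_C = (89 - 2Q)q_C - (11q_C). Setting ∂π_C/∂q_C = 0: 78 - 4q_C - 2(q_I) = 0.
Ionix's first-order condition: 55 - 4q_I - 2(q_C) = 0.
So q_C = (78 - 2q_I)/4 and q_I = (55 - 2q_C)/4.
Substituting one into the other gives q_C = 101/6 and q_I = 16/3.

16.83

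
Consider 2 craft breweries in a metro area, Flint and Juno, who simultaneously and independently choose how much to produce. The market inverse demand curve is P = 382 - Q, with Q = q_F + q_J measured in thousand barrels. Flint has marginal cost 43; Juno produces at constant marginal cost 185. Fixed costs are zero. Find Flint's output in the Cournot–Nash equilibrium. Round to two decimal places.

Flint's profit: π_F = (382 - Q)q_F - (43q_F). Setting ∂π_F/∂q_F = 0: 339 - 2q_F - (q_J) = 0.
Juno's profit: π_J = (382 - Q)q_J - (185q_J). Setting ∂π_J/∂q_J = 0: 197 - 2q_J - (q_F) = 0.
Rearranging gives the reaction functions q_F = (339 - q_J)/2 and q_J = (197 - q_F)/2.
Substituting one into the other gives q_F = 481/3 and q_J = 55/3.

160.33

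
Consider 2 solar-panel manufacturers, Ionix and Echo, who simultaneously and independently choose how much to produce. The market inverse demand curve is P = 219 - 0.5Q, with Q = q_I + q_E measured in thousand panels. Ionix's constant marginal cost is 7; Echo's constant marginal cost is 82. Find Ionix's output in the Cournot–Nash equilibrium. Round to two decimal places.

191.33

Ionix's profit: π_I = (219 - 0.5Q)q_I - (7q_I). Setting ∂π_I/∂q_I = 0: 212 - q_I - (1/2)(q_E) = 0.
Echo's first-order condition: 137 - q_E - (1/2)(q_I) = 0.
Rearranging gives the reaction functions q_I = (212 - (1/2)q_E) and q_E = (137 - (1/2)q_I).
Substituting one into the other gives q_I = 574/3 and q_E = 124/3.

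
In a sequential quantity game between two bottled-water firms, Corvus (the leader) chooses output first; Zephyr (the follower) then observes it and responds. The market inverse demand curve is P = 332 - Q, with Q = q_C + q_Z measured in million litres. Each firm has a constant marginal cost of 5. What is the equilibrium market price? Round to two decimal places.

86.75

Solve by backward induction. Given q_C, the follower Zephyr maximises π_Z = (332 - q_C - q_Z)q_Z - 5q_Z.
∂π_Z/∂q_Z = 327 - q_C - 2q_Z = 0 gives the reaction function q_Z = (327 - q_C)/2.
The leader anticipates this reaction. Substituting into P = 332 - Q gives P = 337/2 - (1/2)q_C, so π_C = (337/2 - (1/2)q_C)q_C - 5q_C.
Maximising: ∂π_C/∂q_C = 327/2 - q_C = 0, giving q_C = 327/2.
Then q_Z = (327 - 327/2)/2 = 327/4.
Total output Q = 981/4, so price P = 332 - 981/4 = 347/4.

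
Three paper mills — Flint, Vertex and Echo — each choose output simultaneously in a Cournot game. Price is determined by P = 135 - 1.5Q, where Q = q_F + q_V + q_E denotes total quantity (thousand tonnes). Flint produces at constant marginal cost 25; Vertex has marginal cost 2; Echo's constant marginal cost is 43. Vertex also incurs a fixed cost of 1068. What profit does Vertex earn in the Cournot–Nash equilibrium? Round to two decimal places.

Flint's profit: π_F = (135 - 1.5Q)q_F - (25q_F). Setting ∂π_F/∂q_F = 0: 110 - 3q_F - (3/2)(q_V + q_E) = 0.
Vertex's first-order condition: 133 - 3q_V - (3/2)(q_F + q_E) = 0.
Echo's profit: π_E = (135 - 1.5Q)q_E - (43q_E). Setting ∂π_E/∂q_E = 0: 92 - 3q_E - (3/2)(q_F + q_V) = 0.
Adding the 3 conditions: 335 − 3Q − 3Q = 0, i.e. Q = 335/6.
Back-substituting: q_F = (110 − 335/4)/(3/2) = 35/2, q_V = (133 − 335/4)/(3/2) = 197/6, q_E = (92 − 335/4)/(3/2) = 11/2.
Price P = 135 - (3/2)·(335/6) = 205/4.
Vertex's profit: (205/4 - 2)·(197/6) - 1068 = 549.0417.

549.04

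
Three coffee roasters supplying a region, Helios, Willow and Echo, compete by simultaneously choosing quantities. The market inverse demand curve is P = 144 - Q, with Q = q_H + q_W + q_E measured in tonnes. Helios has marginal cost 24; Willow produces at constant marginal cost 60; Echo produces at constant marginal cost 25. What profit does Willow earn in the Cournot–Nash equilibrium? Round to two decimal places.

10.56

Helios's profit: π_H = (144 - Q)q_H - (24q_H). Setting ∂π_H/∂q_H = 0: 120 - 2q_H - (q_W + q_E) = 0.
Willow's profit: π_W = (144 - Q)q_W - (60q_W). Setting ∂π_W/∂q_W = 0: 84 - 2q_W - (q_H + q_E) = 0.
Echo's first-order condition: 119 - 2q_E - (q_H + q_W) = 0.
Adding the 3 first-order conditions: 323 − 4Q = 0, so Q = 323/4.
Back-substituting: q_H = (120 − 323/4) = 157/4, q_W = (84 − 323/4) = 13/4, q_E = (119 − 323/4) = 153/4.
Price P = 144 - 323/4 = 253/4.
Willow's profit: (253/4 - 60)·(13/4) = 169/16.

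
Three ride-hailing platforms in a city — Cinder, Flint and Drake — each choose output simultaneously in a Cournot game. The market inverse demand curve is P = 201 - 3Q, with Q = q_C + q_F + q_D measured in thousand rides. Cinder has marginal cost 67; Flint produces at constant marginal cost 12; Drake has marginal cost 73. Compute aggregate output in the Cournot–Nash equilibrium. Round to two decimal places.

Cinder's profit: π_C = (201 - 3Q)q_C - (67q_C). Setting ∂π_C/∂q_C = 0: 134 - 6q_C - 3(q_F + q_D) = 0.
Flint's profit: π_F = (201 - 3Q)q_F - (12q_F). Setting ∂π_F/∂q_F = 0: 189 - 6q_F - 3(q_C + q_D) = 0.
Drake's profit: π_D = (201 - 3Q)q_D - (73q_D). Setting ∂π_D/∂q_D = 0: 128 - 6q_D - 3(q_C + q_F) = 0.
Summing all 3 equations gives 451 − 12Q = 0, hence Q = 451/12.
Back-substituting: q_C = (134 − 451/4)/3 = 85/12, q_F = (189 − 451/4)/3 = 305/12, q_D = (128 − 451/4)/3 = 61/12.
Total output Q = 85/12 + 305/12 + 61/12 = 451/12.

37.58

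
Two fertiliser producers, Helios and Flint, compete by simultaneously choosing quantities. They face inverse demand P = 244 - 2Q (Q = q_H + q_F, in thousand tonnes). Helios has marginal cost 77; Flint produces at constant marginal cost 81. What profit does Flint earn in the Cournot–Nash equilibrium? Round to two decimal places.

1404.50

Helios's profit: π_H = (244 - 2Q)q_H - (77q_H). Setting ∂π_H/∂q_H = 0: 167 - 4q_H - 2(q_F) = 0.
Flint's first-order condition: 163 - 4q_F - 2(q_H) = 0.
Best responses: q_H = (167 - 2q_F)/4, q_F = (163 - 2q_H)/4.
Substituting one into the other gives q_H = 57/2 and q_F = 53/2.
Price P = 244 - 2·55 = 134.
Flint's profit: (134 - 81)·(53/2) = 1404.5000.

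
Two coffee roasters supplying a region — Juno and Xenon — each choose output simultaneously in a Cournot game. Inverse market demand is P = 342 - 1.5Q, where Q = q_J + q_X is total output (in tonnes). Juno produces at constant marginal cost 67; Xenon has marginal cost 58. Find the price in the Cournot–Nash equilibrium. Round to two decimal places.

155.67

Juno's profit: π_J = (342 - 1.5Q)q_J - (67q_J). Setting ∂π_J/∂q_J = 0: 275 - 3q_J - (3/2)(q_X) = 0.
Xenon's first-order condition: 284 - 3q_X - (3/2)(q_J) = 0.
So q_J = (275 - (3/2)q_X)/3 and q_X = (284 - (3/2)q_J)/3.
Solving the pair: q_J = 532/9, q_X = 586/9.
Total output Q = 1118/9, so price P = 342 - (3/2)·(1118/9) = 467/3.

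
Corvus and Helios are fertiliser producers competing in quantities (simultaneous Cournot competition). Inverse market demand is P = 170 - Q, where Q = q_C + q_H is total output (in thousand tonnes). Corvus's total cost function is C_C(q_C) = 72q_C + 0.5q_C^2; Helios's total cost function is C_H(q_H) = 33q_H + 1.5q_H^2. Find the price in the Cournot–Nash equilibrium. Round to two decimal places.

Corvus's profit: π_C = (170 - Q)q_C - (72q_C + (1/2)q_C²). Setting ∂π_C/∂q_C = 0: 98 - 3q_C - (q_H) = 0.
Helios's profit: π_H = (170 - Q)q_H - (33q_H + (3/2)q_H²). Setting ∂π_H/∂q_H = 0: 137 - 5q_H - (q_C) = 0.
So q_C = (98 - q_H)/3 and q_H = (137 - q_C)/5.
Substituting one into the other gives q_C = 353/14 and q_H = 313/14.
Total output Q = 333/7, so price P = 170 - 333/7 = 857/7.

122.43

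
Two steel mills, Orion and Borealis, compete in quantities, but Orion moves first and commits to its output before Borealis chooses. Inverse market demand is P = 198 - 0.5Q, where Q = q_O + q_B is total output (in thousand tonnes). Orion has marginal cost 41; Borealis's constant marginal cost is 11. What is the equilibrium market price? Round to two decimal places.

The follower Borealis best-responds to any q_O: π_B = (198 - 0.5Q)q_B - 11q_B.
∂π_B/∂q_B = 187 - (1/2)q_O - q_B = 0 gives the reaction function q_B = (187 - (1/2)q_O).
Orion substitutes q_B(q_O) into its own profit: π_O = q_O(198 - (1/2)q_O - (187 - (1/2)q_O)/2) - 41q_O = (209/2 - (1/4)q_O)q_O - 41q_O.
Leader FOC: 127/2 - (1/2)q_O = 0, so q_O = 127.
Then q_B = (187 - (1/2)·127) = 247/2.
Total output Q = 501/2, so price P = 198 - (1/2)·(501/2) = 291/4.

72.75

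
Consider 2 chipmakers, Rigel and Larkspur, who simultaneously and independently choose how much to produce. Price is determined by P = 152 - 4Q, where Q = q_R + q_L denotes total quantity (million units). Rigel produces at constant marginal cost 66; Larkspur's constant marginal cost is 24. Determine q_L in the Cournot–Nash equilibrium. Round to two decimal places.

14.17

Rigel's profit: π_R = (152 - 4Q)q_R - (66q_R). Setting ∂π_R/∂q_R = 0: 86 - 8q_R - 4(q_L) = 0.
Larkspur's profit: π_L = (152 - 4Q)q_L - (24q_L). Setting ∂π_L/∂q_L = 0: 128 - 8q_L - 4(q_R) = 0.
So q_R = (86 - 4q_L)/8 and q_L = (128 - 4q_R)/8.
Substituting one into the other gives q_R = 11/3 and q_L = 85/6.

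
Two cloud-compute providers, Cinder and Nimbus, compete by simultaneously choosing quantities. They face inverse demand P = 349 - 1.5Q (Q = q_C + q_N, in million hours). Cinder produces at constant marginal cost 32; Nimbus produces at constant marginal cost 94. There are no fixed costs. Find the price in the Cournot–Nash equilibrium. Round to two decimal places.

Cinder's profit: π_C = (349 - 1.5Q)q_C - (32q_C). Setting ∂π_C/∂q_C = 0: 317 - 3q_C - (3/2)(q_N) = 0.
Nimbus's profit: π_N = (349 - 1.5Q)q_N - (94q_N). Setting ∂π_N/∂q_N = 0: 255 - 3q_N - (3/2)(q_C) = 0.
Best responses: q_C = (317 - (3/2)q_N)/3, q_N = (255 - (3/2)q_C)/3.
Substituting one into the other gives q_C = 758/9 and q_N = 386/9.
Total output Q = 1144/9, so price P = 349 - (3/2)·(1144/9) = 475/3.

158.33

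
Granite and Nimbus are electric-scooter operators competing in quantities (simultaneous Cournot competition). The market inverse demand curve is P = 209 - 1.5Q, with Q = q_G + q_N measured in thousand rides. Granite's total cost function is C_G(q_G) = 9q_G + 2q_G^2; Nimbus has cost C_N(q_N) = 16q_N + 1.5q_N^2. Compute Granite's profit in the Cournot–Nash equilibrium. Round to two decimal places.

1836.34

Granite's profit: π_G = (209 - 1.5Q)q_G - (9q_G + 2q_G²). Setting ∂π_G/∂q_G = 0: 200 - 7q_G - (3/2)(q_N) = 0.
Nimbus's first-order condition: 193 - 6q_N - (3/2)(q_G) = 0.
Best responses: q_G = (200 - (3/2)q_N)/7, q_N = (193 - (3/2)q_G)/6.
Solving the pair: q_G = 1214/53, q_N = 26.4403.
Price P = 209 - (3/2)·49.3459 = 134.9811.
Granite's profit: 134.9811·(1214/53) - 9·(1214/53) - 2(1214/53)² = 1836.3425.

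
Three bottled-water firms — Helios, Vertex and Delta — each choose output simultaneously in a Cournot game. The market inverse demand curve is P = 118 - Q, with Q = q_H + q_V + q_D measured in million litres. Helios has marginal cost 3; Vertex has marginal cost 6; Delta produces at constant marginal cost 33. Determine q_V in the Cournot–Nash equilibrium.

34

Helios's profit: π_H = (118 - Q)q_H - (3q_H). Setting ∂π_H/∂q_H = 0: 115 - 2q_H - (q_V + q_D) = 0.
Vertex's profit: π_V = (118 - Q)q_V - (6q_V). Setting ∂π_V/∂q_V = 0: 112 - 2q_V - (q_H + q_D) = 0.
Delta's profit: π_D = (118 - Q)q_D - (33q_D). Setting ∂π_D/∂q_D = 0: 85 - 2q_D - (q_H + q_V) = 0.
Adding the 3 conditions: 312 − 2Q − 2Q = 0, i.e. Q = 78.
Back-substituting: q_H = (115 − 78) = 37, q_V = (112 − 78) = 34, q_D = (85 − 78) = 7.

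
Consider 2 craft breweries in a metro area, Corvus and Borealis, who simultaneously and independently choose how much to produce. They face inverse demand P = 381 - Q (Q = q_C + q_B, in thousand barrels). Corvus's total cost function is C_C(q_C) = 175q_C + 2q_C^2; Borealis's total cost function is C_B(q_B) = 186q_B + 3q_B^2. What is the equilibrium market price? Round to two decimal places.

329.57

Corvus's profit: π_C = (381 - Q)q_C - (175q_C + 2q_C²). Setting ∂π_C/∂q_C = 0: 206 - 6q_C - (q_B) = 0.
Borealis's profit: π_B = (381 - Q)q_B - (186q_B + 3q_B²). Setting ∂π_B/∂q_B = 0: 195 - 8q_B - (q_C) = 0.
Rearranging gives the reaction functions q_C = (206 - q_B)/6 and q_B = (195 - q_C)/8.
Solving the pair: q_C = 1453/47, q_B = 964/47.
Total output Q = 51.4255, so price P = 381 - 51.4255 = 329.5745.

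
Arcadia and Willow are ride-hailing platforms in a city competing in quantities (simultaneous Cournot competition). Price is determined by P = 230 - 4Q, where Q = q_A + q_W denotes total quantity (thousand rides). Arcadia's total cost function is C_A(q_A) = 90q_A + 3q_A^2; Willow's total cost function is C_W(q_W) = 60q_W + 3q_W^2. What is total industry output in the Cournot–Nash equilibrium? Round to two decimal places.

17.22

Arcadia's profit: π_A = (230 - 4Q)q_A - (90q_A + 3q_A²). Setting ∂π_A/∂q_A = 0: 140 - 14q_A - 4(q_W) = 0.
Willow's profit: π_W = (230 - 4Q)q_W - (60q_W + 3q_W²). Setting ∂π_W/∂q_W = 0: 170 - 14q_W - 4(q_A) = 0.
Rearranging gives the reaction functions q_A = (140 - 4q_W)/14 and q_W = (170 - 4q_A)/14.
Substituting one into the other gives q_A = 64/9 and q_W = 91/9.
Total output Q = 64/9 + 91/9 = 155/9.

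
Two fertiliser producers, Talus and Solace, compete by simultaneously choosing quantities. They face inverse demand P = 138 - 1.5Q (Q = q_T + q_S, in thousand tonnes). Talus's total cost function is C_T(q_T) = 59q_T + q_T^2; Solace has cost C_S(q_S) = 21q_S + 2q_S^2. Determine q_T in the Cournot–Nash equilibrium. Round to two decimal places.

Talus's profit: π_T = (138 - 1.5Q)q_T - (59q_T + q_T²). Setting ∂π_T/∂q_T = 0: 79 - 5q_T - (3/2)(q_S) = 0.
Solace's first-order condition: 117 - 7q_S - (3/2)(q_T) = 0.
Rearranging gives the reaction functions q_T = (79 - (3/2)q_S)/5 and q_S = (117 - (3/2)q_T)/7.
Substituting one into the other gives q_T = 1510/131 and q_S = 1866/131.

11.53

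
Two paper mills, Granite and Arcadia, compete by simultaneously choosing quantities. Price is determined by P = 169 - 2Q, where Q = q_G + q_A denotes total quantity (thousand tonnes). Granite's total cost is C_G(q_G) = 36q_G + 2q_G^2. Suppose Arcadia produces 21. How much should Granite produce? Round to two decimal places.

With the rival's output fixed at 21, Granite's profit is π_G = (169 - 2·21 - 2q_G)q_G - (36q_G + 2q_G²) = (127 - 2q_G)q_G - (36q_G + 2q_G²).
∂π_G/∂q_G = 91 - 8q_G = 0, so q_G = 91/8.

11.38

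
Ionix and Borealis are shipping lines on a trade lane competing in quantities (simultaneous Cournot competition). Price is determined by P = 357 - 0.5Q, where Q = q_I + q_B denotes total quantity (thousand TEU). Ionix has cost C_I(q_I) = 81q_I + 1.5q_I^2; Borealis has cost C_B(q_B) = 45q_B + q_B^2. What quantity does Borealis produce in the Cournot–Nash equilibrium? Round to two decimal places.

Ionix's profit: π_I = (357 - 0.5Q)q_I - (81q_I + (3/2)q_I²). Setting ∂π_I/∂q_I = 0: 276 - 4q_I - (1/2)(q_B) = 0.
Borealis's profit: π_B = (357 - 0.5Q)q_B - (45q_B + q_B²). Setting ∂π_B/∂q_B = 0: 312 - 3q_B - (1/2)(q_I) = 0.
Best responses: q_I = (276 - (1/2)q_B)/4, q_B = (312 - (1/2)q_I)/3.
Substituting one into the other gives q_I = 57.1915 and q_B = 94.4681.

94.47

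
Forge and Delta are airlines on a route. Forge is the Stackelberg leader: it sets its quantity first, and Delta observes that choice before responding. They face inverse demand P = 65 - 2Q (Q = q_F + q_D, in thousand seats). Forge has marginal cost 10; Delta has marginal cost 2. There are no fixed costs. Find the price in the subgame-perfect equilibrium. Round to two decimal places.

21.75

Solve by backward induction. Given q_F, the follower Delta maximises π_D = (65 - 2q_F - 2q_D)q_D - 2q_D.
Setting the follower's marginal profit to zero, 63 - 2q_F - 4q_D = 0, i.e. q_D = (63 - 2q_F)/4.
The leader anticipates this reaction. Substituting into P = 65 - 2Q gives P = 67/2 - q_F, so π_F = (67/2 - q_F)q_F - 10q_F.
The leader's first-order condition 47/2 - 2q_F = 0 yields q_F = 47/4.
Then q_D = (63 - 2·(47/4))/4 = 79/8.
Total output Q = 173/8, so price P = 65 - 2·(173/8) = 87/4.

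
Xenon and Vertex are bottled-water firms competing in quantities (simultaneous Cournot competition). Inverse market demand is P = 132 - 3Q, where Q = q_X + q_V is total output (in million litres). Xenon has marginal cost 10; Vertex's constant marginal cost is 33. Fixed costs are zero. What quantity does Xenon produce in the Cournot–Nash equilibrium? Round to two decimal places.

16.11

Xenon's profit: π_X = (132 - 3Q)q_X - (10q_X). Setting ∂π_X/∂q_X = 0: 122 - 6q_X - 3(q_V) = 0.
Vertex's first-order condition: 99 - 6q_V - 3(q_X) = 0.
Best responses: q_X = (122 - 3q_V)/6, q_V = (99 - 3q_X)/6.
Solving the pair: q_X = 145/9, q_V = 76/9.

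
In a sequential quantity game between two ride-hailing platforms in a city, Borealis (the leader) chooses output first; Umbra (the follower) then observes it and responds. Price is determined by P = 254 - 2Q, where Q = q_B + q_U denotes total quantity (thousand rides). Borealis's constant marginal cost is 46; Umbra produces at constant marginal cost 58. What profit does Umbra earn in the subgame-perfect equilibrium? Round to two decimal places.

924.50

Solve by backward induction. Given q_B, the follower Umbra maximises π_U = (254 - 2q_B - 2q_U)q_U - 58q_U.
Setting the follower's marginal profit to zero, 196 - 2q_B - 4q_U = 0, i.e. q_U = (196 - 2q_B)/4.
Borealis substitutes q_U(q_B) into its own profit: π_B = q_B(254 - 2q_B - (196 - 2q_B)/2) - 46q_B = (156 - q_B)q_B - 46q_B.
Maximising: ∂π_B/∂q_B = 110 - 2q_B = 0, giving q_B = 55.
Then q_U = (196 - 2·55)/4 = 43/2.
Price P = 254 - 2·(153/2) = 101.
Umbra's profit: (101 - 58)·(43/2) = 1849/2.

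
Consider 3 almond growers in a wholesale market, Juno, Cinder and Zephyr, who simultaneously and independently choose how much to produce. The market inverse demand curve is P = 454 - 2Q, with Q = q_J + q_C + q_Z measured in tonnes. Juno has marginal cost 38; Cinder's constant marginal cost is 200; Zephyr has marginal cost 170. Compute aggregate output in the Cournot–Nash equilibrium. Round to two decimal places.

119.25

Juno's profit: π_J = (454 - 2Q)q_J - (38q_J). Setting ∂π_J/∂q_J = 0: 416 - 4q_J - 2(q_C + q_Z) = 0.
Cinder's profit: π_C = (454 - 2Q)q_C - (200q_C). Setting ∂π_C/∂q_C = 0: 254 - 4q_C - 2(q_J + q_Z) = 0.
Zephyr's profit: π_Z = (454 - 2Q)q_Z - (170q_Z). Setting ∂π_Z/∂q_Z = 0: 284 - 4q_Z - 2(q_J + q_C) = 0.
Adding the 3 first-order conditions: 954 − 8Q = 0, so Q = 477/4.
Back-substituting: q_J = (416 − 477/2)/2 = 355/4, q_C = (254 − 477/2)/2 = 31/4, q_Z = (284 − 477/2)/2 = 91/4.
Total output Q = 355/4 + 31/4 + 91/4 = 477/4.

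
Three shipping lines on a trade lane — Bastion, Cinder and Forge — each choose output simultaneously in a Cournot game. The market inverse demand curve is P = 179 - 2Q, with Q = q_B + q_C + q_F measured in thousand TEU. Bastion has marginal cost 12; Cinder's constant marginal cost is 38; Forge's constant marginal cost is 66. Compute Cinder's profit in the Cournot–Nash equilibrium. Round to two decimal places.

Bastion's profit: π_B = (179 - 2Q)q_B - (12q_B). Setting ∂π_B/∂q_B = 0: 167 - 4q_B - 2(q_C + q_F) = 0.
Cinder's first-order condition: 141 - 4q_C - 2(q_B + q_F) = 0.
Forge's profit: π_F = (179 - 2Q)q_F - (66q_F). Setting ∂π_F/∂q_F = 0: 113 - 4q_F - 2(q_B + q_C) = 0.
Summing all 3 equations gives 421 − 8Q = 0, hence Q = 421/8.
Back-substituting: q_B = (167 − 421/4)/2 = 247/8, q_C = (141 − 421/4)/2 = 143/8, q_F = (113 − 421/4)/2 = 31/8.
Price P = 179 - 2·(421/8) = 295/4.
Cinder's profit: (295/4 - 38)·(143/8) = 639.0313.

639.03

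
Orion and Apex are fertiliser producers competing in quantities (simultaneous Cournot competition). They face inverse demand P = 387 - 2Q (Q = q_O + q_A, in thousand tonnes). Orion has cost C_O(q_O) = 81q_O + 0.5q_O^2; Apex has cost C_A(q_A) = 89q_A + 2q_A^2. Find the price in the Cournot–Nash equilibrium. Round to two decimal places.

Orion's profit: π_O = (387 - 2Q)q_O - (81q_O + (1/2)q_O²). Setting ∂π_O/∂q_O = 0: 306 - 5q_O - 2(q_A) = 0.
Apex's profit: π_A = (387 - 2Q)q_A - (89q_A + 2q_A²). Setting ∂π_A/∂q_A = 0: 298 - 8q_A - 2(q_O) = 0.
Best responses: q_O = (306 - 2q_A)/5, q_A = (298 - 2q_O)/8.
Substituting one into the other gives q_O = 463/9 and q_A = 439/18.
Total output Q = 455/6, so price P = 387 - 2·(455/6) = 706/3.

235.33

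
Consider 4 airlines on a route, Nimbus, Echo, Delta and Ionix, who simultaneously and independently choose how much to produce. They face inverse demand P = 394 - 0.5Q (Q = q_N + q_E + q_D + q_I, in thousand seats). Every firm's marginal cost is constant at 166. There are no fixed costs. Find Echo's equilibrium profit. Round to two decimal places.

Each firm earns π_i = (394 - 0.5Q)q_i - 166q_i.
First-order condition (treating rivals' output as given): 228 - q_i - (1/2)·Σ_{j≠i} q_j = 0.
By symmetry each firm produces the same amount; substituting Σ_{j≠i} q_j = 3q_i yields q_i = 228/(5/2) = 456/5.
Price P = 394 - (1/2)·(1824/5) = 1058/5.
Echo's profit: (1058/5 - 166)·(456/5) = 4158.7200.

4158.72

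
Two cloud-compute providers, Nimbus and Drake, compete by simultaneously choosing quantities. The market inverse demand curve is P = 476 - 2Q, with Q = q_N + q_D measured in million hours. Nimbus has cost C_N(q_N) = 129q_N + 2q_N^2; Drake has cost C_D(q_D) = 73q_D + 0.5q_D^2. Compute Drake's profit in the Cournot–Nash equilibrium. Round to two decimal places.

12347.42

Nimbus's profit: π_N = (476 - 2Q)q_N - (129q_N + 2q_N²). Setting ∂π_N/∂q_N = 0: 347 - 8q_N - 2(q_D) = 0.
Drake's first-order condition: 403 - 5q_D - 2(q_N) = 0.
Rearranging gives the reaction functions q_N = (347 - 2q_D)/8 and q_D = (403 - 2q_N)/5.
Substituting one into the other gives q_N = 929/36 and q_D = 1265/18.
Price P = 476 - 2·(1153/12) = 1703/6.
Drake's profit: (1703/6)·(1265/18) - 73·(1265/18) - (1/2)(1265/18)² = 12347.4151.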